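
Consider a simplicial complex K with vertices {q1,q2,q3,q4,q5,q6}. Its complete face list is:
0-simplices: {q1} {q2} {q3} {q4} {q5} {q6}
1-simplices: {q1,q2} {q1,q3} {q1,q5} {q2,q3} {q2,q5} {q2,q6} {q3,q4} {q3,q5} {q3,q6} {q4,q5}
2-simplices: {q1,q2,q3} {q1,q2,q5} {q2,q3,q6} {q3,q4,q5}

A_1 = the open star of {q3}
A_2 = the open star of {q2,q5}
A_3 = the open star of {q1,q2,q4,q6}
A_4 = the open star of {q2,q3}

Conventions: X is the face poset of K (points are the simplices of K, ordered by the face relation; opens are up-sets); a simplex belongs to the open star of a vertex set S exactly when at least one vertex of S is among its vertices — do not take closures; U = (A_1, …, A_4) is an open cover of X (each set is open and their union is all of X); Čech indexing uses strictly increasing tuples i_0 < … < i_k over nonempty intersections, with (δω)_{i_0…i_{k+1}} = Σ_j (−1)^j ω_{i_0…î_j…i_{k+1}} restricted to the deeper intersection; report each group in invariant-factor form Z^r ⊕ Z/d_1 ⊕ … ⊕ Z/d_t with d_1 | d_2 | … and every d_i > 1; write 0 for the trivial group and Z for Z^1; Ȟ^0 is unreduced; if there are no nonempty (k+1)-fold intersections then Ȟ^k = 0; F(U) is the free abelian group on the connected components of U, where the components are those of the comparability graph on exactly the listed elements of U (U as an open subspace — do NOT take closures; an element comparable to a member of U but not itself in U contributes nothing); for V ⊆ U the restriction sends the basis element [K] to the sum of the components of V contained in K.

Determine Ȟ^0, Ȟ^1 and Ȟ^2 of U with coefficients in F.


cover nerve:
  A1={{q3},{q1,q3},{q2,q3},{q3,q4},{q3,q5},{q3,q6},{q1,q2,q3},{q2,q3,q6},{q3,q4,q5}} A2={{q2},{q5},{q1,q2},{q1,q5},{q2,q3},{q2,q5},{q2,q6},{q3,q5},{q4,q5},{q1,q2,q3},{q1,q2,q5},{q2,q3,q6},{q3,q4,q5}} A3={{q1},{q2},{q4},{q6},{q1,q2},{q1,q3},{q1,q5},{q2,q3},{q2,q5},{q2,q6},{q3,q4},{q3,q6},{q4,q5},{q1,q2,q3},{q1,q2,q5},{q2,q3,q6},{q3,q4,q5}} A4={{q2},{q3},{q1,q2},{q1,q3},{q2,q3},{q2,q5},{q2,q6},{q3,q4},{q3,q5},{q3,q6},{q1,q2,q3},{q1,q2,q5},{q2,q3,q6},{q3,q4,q5}}
  A12={{q2,q3},{q3,q5},{q1,q2,q3},{q2,q3,q6},{q3,q4,q5}} A13={{q1,q3},{q2,q3},{q3,q4},{q3,q6},{q1,q2,q3},{q2,q3,q6},{q3,q4,q5}} A14={{q3},{q1,q3},{q2,q3},{q3,q4},{q3,q5},{q3,q6},{q1,q2,q3},{q2,q3,q6},{q3,q4,q5}} A23={{q2},{q1,q2},{q1,q5},{q2,q3},{q2,q5},{q2,q6},{q4,q5},{q1,q2,q3},{q1,q2,q5},{q2,q3,q6},{q3,q4,q5}} A24={{q2},{q1,q2},{q2,q3},{q2,q5},{q2,q6},{q3,q5},{q1,q2,q3},{q1,q2,q5},{q2,q3,q6},{q3,q4,q5}} A34={{q2},{q1,q2},{q1,q3},{q2,q3},{q2,q5},{q2,q6},{q3,q4},{q3,q6},{q1,q2,q3},{q1,q2,q5},{q2,q3,q6},{q3,q4,q5}}
  A123={{q2,q3},{q1,q2,q3},{q2,q3,q6},{q3,q4,q5}} A124={{q2,q3},{q3,q5},{q1,q2,q3},{q2,q3,q6},{q3,q4,q5}} A134={{q1,q3},{q2,q3},{q3,q4},{q3,q6},{q1,q2,q3},{q2,q3,q6},{q3,q4,q5}} A234={{q2},{q1,q2},{q2,q3},{q2,q5},{q2,q6},{q1,q2,q3},{q1,q2,q5},{q2,q3,q6},{q3,q4,q5}}
  A1234={{q2,q3},{q1,q2,q3},{q2,q3,q6},{q3,q4,q5}}
components per intersection:
  A1: {{q3},{q1,q3},{q2,q3},{q3,q4},{q3,q5},{q3,q6},{q1,q2,q3},{q2,q3,q6},{q3,q4,q5}}
  A2: {{q2},{q5},{q1,q2},{q1,q5},{q2,q3},{q2,q5},{q2,q6},{q3,q5},{q4,q5},{q1,q2,q3},{q1,q2,q5},{q2,q3,q6},{q3,q4,q5}}
  A3: {{q1},{q2},{q6},{q1,q2},{q1,q3},{q1,q5},{q2,q3},{q2,q5},{q2,q6},{q3,q6},{q1,q2,q3},{q1,q2,q5},{q2,q3,q6}} {{q4},{q3,q4},{q4,q5},{q3,q4,q5}}
  A4: {{q2},{q3},{q1,q2},{q1,q3},{q2,q3},{q2,q5},{q2,q6},{q3,q4},{q3,q5},{q3,q6},{q1,q2,q3},{q1,q2,q5},{q2,q3,q6},{q3,q4,q5}}
  A12: {{q2,q3},{q1,q2,q3},{q2,q3,q6}} {{q3,q5},{q3,q4,q5}}
  A13: {{q1,q3},{q2,q3},{q3,q6},{q1,q2,q3},{q2,q3,q6}} {{q3,q4},{q3,q4,q5}}
  A14: {{q3},{q1,q3},{q2,q3},{q3,q4},{q3,q5},{q3,q6},{q1,q2,q3},{q2,q3,q6},{q3,q4,q5}}
  A23: {{q2},{q1,q2},{q1,q5},{q2,q3},{q2,q5},{q2,q6},{q1,q2,q3},{q1,q2,q5},{q2,q3,q6}} {{q4,q5},{q3,q4,q5}}
  A24: {{q2},{q1,q2},{q2,q3},{q2,q5},{q2,q6},{q1,q2,q3},{q1,q2,q5},{q2,q3,q6}} {{q3,q5},{q3,q4,q5}}
  A34: {{q2},{q1,q2},{q1,q3},{q2,q3},{q2,q5},{q2,q6},{q3,q6},{q1,q2,q3},{q1,q2,q5},{q2,q3,q6}} {{q3,q4},{q3,q4,q5}}
  A123: {{q2,q3},{q1,q2,q3},{q2,q3,q6}} {{q3,q4,q5}}
  A124: {{q2,q3},{q1,q2,q3},{q2,q3,q6}} {{q3,q5},{q3,q4,q5}}
  A134: {{q1,q3},{q2,q3},{q3,q6},{q1,q2,q3},{q2,q3,q6}} {{q3,q4},{q3,q4,q5}}
  A234: {{q2},{q1,q2},{q2,q3},{q2,q5},{q2,q6},{q1,q2,q3},{q1,q2,q5},{q2,q3,q6}} {{q3,q4,q5}}
  A1234: {{q2,q3},{q1,q2,q3},{q2,q3,q6}} {{q3,q4,q5}}
C dims 5,11,8,2; δ0: rk 4, SNF 1^4; δ1: rk 6, SNF 1^6; δ2: rk 2, SNF 1^2
Ȟ^0: (5−4)−0=1 ⇒ Z
Ȟ^1: (11−6)−4=1 ⇒ Z
Ȟ^2: (8−2)−6=0 ⇒ 0

Ȟ^0(U;F) ≅ Z, Ȟ^1(U;F) ≅ Z, Ȟ^2(U;F) ≅ 0


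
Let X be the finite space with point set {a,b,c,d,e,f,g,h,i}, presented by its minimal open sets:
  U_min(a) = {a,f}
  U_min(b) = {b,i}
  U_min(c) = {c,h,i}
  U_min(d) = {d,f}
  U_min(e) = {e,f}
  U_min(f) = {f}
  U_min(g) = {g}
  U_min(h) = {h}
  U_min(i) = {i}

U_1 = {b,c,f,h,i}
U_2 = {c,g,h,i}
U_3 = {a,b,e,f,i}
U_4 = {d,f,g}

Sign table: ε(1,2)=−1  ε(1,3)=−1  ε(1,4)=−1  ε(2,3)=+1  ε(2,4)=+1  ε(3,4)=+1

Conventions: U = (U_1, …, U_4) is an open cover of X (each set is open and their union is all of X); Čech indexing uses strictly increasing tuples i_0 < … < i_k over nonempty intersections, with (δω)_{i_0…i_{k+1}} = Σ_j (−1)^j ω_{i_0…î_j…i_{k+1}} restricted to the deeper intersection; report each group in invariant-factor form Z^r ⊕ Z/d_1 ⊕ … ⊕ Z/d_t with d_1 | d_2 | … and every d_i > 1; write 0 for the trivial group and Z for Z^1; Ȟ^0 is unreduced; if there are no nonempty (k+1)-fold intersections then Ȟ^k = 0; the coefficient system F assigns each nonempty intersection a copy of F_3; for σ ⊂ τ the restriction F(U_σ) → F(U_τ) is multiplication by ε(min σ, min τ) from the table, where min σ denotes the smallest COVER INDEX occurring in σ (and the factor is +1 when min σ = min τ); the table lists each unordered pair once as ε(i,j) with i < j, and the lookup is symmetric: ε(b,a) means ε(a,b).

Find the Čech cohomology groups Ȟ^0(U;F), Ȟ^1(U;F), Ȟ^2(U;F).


cover nerve:
  U12={c,h,i} U13={b,f,i} U14={f} U23={i} U24={g} U34={f}
  U123={i} U134={f}
C dims 4,6,2; δ0: rk_F3 3; δ1: rk_F3 2
Ȟ^0: (4−3)−0=1 ⇒ Z/3
Ȟ^1: (6−2)−3=1 ⇒ Z/3
Ȟ^2: (2−0)−2=0 ⇒ 0

Ȟ^0 = Z/3, Ȟ^1 = Z/3, Ȟ^2 = 0


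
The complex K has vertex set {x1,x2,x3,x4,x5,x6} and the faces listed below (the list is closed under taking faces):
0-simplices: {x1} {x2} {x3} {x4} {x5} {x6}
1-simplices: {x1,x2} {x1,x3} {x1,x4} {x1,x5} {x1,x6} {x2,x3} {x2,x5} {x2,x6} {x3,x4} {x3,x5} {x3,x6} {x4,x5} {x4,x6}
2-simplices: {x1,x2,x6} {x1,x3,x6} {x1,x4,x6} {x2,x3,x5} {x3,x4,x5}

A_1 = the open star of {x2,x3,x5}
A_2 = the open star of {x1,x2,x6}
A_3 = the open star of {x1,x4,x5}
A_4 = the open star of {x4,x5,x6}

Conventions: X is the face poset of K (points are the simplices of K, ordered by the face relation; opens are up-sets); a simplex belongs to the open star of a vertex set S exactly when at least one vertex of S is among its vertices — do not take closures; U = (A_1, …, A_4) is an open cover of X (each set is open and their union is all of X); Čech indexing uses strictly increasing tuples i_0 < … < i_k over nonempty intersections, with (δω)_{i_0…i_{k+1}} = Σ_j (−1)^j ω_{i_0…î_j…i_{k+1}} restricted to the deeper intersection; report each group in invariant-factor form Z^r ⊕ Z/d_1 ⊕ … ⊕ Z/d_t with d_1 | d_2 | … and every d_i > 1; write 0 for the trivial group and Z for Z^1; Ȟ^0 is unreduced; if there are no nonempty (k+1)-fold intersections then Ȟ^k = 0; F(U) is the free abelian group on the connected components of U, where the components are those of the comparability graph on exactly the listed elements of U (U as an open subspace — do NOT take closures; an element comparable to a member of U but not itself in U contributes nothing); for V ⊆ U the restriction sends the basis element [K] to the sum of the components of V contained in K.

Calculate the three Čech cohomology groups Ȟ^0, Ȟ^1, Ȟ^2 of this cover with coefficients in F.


intersection data:
  A1={{x2},{x3},{x5},{x1,x2},{x1,x3},{x1,x5},{x2,x3},{x2,x5},{x2,x6},{x3,x4},{x3,x5},{x3,x6},{x4,x5},{x1,x2,x6},{x1,x3,x6},{x2,x3,x5},{x3,x4,x5}} A2={{x1},{x2},{x6},{x1,x2},{x1,x3},{x1,x4},{x1,x5},{x1,x6},{x2,x3},{x2,x5},{x2,x6},{x3,x6},{x4,x6},{x1,x2,x6},{x1,x3,x6},{x1,x4,x6},{x2,x3,x5}} A3={{x1},{x4},{x5},{x1,x2},{x1,x3},{x1,x4},{x1,x5},{x1,x6},{x2,x5},{x3,x4},{x3,x5},{x4,x5},{x4,x6},{x1,x2,x6},{x1,x3,x6},{x1,x4,x6},{x2,x3,x5},{x3,x4,x5}} A4={{x4},{x5},{x6},{x1,x4},{x1,x5},{x1,x6},{x2,x5},{x2,x6},{x3,x4},{x3,x5},{x3,x6},{x4,x5},{x4,x6},{x1,x2,x6},{x1,x3,x6},{x1,x4,x6},{x2,x3,x5},{x3,x4,x5}}
  A12={{x2},{x1,x2},{x1,x3},{x1,x5},{x2,x3},{x2,x5},{x2,x6},{x3,x6},{x1,x2,x6},{x1,x3,x6},{x2,x3,x5}} A13={{x5},{x1,x2},{x1,x3},{x1,x5},{x2,x5},{x3,x4},{x3,x5},{x4,x5},{x1,x2,x6},{x1,x3,x6},{x2,x3,x5},{x3,x4,x5}} A14={{x5},{x1,x5},{x2,x5},{x2,x6},{x3,x4},{x3,x5},{x3,x6},{x4,x5},{x1,x2,x6},{x1,x3,x6},{x2,x3,x5},{x3,x4,x5}} A23={{x1},{x1,x2},{x1,x3},{x1,x4},{x1,x5},{x1,x6},{x2,x5},{x4,x6},{x1,x2,x6},{x1,x3,x6},{x1,x4,x6},{x2,x3,x5}} A24={{x6},{x1,x4},{x1,x5},{x1,x6},{x2,x5},{x2,x6},{x3,x6},{x4,x6},{x1,x2,x6},{x1,x3,x6},{x1,x4,x6},{x2,x3,x5}} A34={{x4},{x5},{x1,x4},{x1,x5},{x1,x6},{x2,x5},{x3,x4},{x3,x5},{x4,x5},{x4,x6},{x1,x2,x6},{x1,x3,x6},{x1,x4,x6},{x2,x3,x5},{x3,x4,x5}}
  A123={{x1,x2},{x1,x3},{x1,x5},{x2,x5},{x1,x2,x6},{x1,x3,x6},{x2,x3,x5}} A124={{x1,x5},{x2,x5},{x2,x6},{x3,x6},{x1,x2,x6},{x1,x3,x6},{x2,x3,x5}} A134={{x5},{x1,x5},{x2,x5},{x3,x4},{x3,x5},{x4,x5},{x1,x2,x6},{x1,x3,x6},{x2,x3,x5},{x3,x4,x5}} A234={{x1,x4},{x1,x5},{x1,x6},{x2,x5},{x4,x6},{x1,x2,x6},{x1,x3,x6},{x1,x4,x6},{x2,x3,x5}}
  A1234={{x1,x5},{x2,x5},{x1,x2,x6},{x1,x3,x6},{x2,x3,x5}}
components per intersection:
  A1: {{x2},{x3},{x5},{x1,x2},{x1,x3},{x1,x5},{x2,x3},{x2,x5},{x2,x6},{x3,x4},{x3,x5},{x3,x6},{x4,x5},{x1,x2,x6},{x1,x3,x6},{x2,x3,x5},{x3,x4,x5}}
  A2: {{x1},{x2},{x6},{x1,x2},{x1,x3},{x1,x4},{x1,x5},{x1,x6},{x2,x3},{x2,x5},{x2,x6},{x3,x6},{x4,x6},{x1,x2,x6},{x1,x3,x6},{x1,x4,x6},{x2,x3,x5}}
  A3: {{x1},{x4},{x5},{x1,x2},{x1,x3},{x1,x4},{x1,x5},{x1,x6},{x2,x5},{x3,x4},{x3,x5},{x4,x5},{x4,x6},{x1,x2,x6},{x1,x3,x6},{x1,x4,x6},{x2,x3,x5},{x3,x4,x5}}
  A4: {{x4},{x5},{x6},{x1,x4},{x1,x5},{x1,x6},{x2,x5},{x2,x6},{x3,x4},{x3,x5},{x3,x6},{x4,x5},{x4,x6},{x1,x2,x6},{x1,x3,x6},{x1,x4,x6},{x2,x3,x5},{x3,x4,x5}}
  A12: {{x2},{x1,x2},{x2,x3},{x2,x5},{x2,x6},{x1,x2,x6},{x2,x3,x5}} {{x1,x3},{x3,x6},{x1,x3,x6}} {{x1,x5}}
  A13: {{x5},{x1,x5},{x2,x5},{x3,x4},{x3,x5},{x4,x5},{x2,x3,x5},{x3,x4,x5}} {{x1,x2},{x1,x2,x6}} {{x1,x3},{x1,x3,x6}}
  A14: {{x5},{x1,x5},{x2,x5},{x3,x4},{x3,x5},{x4,x5},{x2,x3,x5},{x3,x4,x5}} {{x2,x6},{x1,x2,x6}} {{x3,x6},{x1,x3,x6}}
  A23: {{x1},{x1,x2},{x1,x3},{x1,x4},{x1,x5},{x1,x6},{x4,x6},{x1,x2,x6},{x1,x3,x6},{x1,x4,x6}} {{x2,x5},{x2,x3,x5}}
  A24: {{x6},{x1,x4},{x1,x6},{x2,x6},{x3,x6},{x4,x6},{x1,x2,x6},{x1,x3,x6},{x1,x4,x6}} {{x1,x5}} {{x2,x5},{x2,x3,x5}}
  A34: {{x4},{x5},{x1,x4},{x1,x5},{x1,x6},{x2,x5},{x3,x4},{x3,x5},{x4,x5},{x4,x6},{x1,x2,x6},{x1,x3,x6},{x1,x4,x6},{x2,x3,x5},{x3,x4,x5}}
  A123: {{x1,x2},{x1,x2,x6}} {{x1,x3},{x1,x3,x6}} {{x1,x5}} {{x2,x5},{x2,x3,x5}}
  A124: {{x1,x5}} {{x2,x5},{x2,x3,x5}} {{x2,x6},{x1,x2,x6}} {{x3,x6},{x1,x3,x6}}
  A134: {{x5},{x1,x5},{x2,x5},{x3,x4},{x3,x5},{x4,x5},{x2,x3,x5},{x3,x4,x5}} {{x1,x2,x6}} {{x1,x3,x6}}
  A234: {{x1,x4},{x1,x6},{x4,x6},{x1,x2,x6},{x1,x3,x6},{x1,x4,x6}} {{x1,x5}} {{x2,x5},{x2,x3,x5}}
  A1234: {{x1,x5}} {{x2,x5},{x2,x3,x5}} {{x1,x2,x6}} {{x1,x3,x6}}
C dims 4,15,14,4; δ0: rk 3, SNF 1^3; δ1: rk 10, SNF 1^10; δ2: rk 4, SNF 1^4
Ȟ^0 = (4 − 3) − 0 = 1, so Ȟ^0 ≅ Z
Ȟ^1 = (15 − 10) − 3 = 2, so Ȟ^1 ≅ Z^2
Ȟ^2 = (14 − 4) − 10 = 0, so Ȟ^2 ≅ 0

Ȟ^0 ≅ Z, Ȟ^1 ≅ Z^2, Ȟ^2 ≅ 0


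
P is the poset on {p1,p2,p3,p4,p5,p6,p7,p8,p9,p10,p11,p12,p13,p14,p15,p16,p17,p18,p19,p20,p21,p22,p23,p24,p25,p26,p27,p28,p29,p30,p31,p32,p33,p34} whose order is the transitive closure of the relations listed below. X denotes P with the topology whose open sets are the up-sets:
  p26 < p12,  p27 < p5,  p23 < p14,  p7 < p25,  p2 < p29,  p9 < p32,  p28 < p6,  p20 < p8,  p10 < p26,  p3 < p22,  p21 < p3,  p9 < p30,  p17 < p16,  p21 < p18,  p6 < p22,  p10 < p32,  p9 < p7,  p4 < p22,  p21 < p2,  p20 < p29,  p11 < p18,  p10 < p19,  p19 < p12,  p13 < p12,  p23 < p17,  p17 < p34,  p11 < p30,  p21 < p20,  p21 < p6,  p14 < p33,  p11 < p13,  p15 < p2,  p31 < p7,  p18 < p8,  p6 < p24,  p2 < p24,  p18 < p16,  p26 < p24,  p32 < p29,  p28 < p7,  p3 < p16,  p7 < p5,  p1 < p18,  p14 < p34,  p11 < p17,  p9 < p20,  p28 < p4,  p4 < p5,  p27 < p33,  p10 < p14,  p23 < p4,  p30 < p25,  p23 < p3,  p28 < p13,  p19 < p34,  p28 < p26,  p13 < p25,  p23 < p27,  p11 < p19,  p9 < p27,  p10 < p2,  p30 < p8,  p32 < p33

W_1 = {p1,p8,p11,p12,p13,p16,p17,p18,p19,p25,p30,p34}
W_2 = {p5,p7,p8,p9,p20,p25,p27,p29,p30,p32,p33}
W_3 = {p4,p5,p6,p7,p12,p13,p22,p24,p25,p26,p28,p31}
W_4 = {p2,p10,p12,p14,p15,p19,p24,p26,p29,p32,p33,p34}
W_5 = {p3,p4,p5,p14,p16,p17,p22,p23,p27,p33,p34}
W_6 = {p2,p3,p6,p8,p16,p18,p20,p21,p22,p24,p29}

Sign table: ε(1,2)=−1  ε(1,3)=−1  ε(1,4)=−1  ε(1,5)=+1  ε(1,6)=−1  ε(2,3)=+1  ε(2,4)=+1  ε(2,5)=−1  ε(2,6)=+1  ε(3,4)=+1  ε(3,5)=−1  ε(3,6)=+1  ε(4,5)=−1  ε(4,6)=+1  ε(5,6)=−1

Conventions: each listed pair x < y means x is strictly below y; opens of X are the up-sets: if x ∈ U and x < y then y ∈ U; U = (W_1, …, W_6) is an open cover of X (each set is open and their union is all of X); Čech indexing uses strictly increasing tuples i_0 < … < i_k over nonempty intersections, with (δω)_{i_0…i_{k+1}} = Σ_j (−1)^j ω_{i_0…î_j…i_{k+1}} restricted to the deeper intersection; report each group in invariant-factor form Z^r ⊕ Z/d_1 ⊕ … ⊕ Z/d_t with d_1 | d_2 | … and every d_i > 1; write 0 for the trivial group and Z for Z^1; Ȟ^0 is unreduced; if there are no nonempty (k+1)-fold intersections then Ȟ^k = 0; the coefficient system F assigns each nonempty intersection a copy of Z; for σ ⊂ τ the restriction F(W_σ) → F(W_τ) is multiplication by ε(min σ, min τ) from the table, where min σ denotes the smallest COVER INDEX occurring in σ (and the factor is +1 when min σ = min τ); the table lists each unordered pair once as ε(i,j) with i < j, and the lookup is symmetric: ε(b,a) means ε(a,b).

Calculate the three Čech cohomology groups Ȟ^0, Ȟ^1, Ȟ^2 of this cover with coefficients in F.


intersection data:
  W12={p8,p25,p30} W13={p12,p13,p25} W14={p12,p19,p34} W15={p16,p17,p34} W16={p8,p16,p18} W23={p5,p7,p25} W24={p29,p32,p33} W25={p5,p27,p33} W26={p8,p20,p29} W34={p12,p24,p26} W35={p4,p5,p22} W36={p6,p22,p24} W45={p14,p33,p34} W46={p2,p24,p29} W56={p3,p16,p22}
  W123={p25} W126={p8} W134={p12} W145={p34} W156={p16} W235={p5} W245={p33} W246={p29} W346={p24} W356={p22}
C dims 6,15,10; δ0: rk 5, SNF 1^5; δ1: rk 10, SNF 1^9·2
Ȟ^0 = (6 − 5) − 0 = 1, so Ȟ^0 ≅ Z
Ȟ^1 = (15 − 10) − 5 = 0, so Ȟ^1 ≅ 0
Ȟ^2 = (10 − 0) − 10 = 0 plus torsion [2], so Ȟ^2 ≅ Z/2

Ȟ^0(U;F) ≅ Z; Ȟ^1(U;F) ≅ 0; Ȟ^2(U;F) ≅ Z/2


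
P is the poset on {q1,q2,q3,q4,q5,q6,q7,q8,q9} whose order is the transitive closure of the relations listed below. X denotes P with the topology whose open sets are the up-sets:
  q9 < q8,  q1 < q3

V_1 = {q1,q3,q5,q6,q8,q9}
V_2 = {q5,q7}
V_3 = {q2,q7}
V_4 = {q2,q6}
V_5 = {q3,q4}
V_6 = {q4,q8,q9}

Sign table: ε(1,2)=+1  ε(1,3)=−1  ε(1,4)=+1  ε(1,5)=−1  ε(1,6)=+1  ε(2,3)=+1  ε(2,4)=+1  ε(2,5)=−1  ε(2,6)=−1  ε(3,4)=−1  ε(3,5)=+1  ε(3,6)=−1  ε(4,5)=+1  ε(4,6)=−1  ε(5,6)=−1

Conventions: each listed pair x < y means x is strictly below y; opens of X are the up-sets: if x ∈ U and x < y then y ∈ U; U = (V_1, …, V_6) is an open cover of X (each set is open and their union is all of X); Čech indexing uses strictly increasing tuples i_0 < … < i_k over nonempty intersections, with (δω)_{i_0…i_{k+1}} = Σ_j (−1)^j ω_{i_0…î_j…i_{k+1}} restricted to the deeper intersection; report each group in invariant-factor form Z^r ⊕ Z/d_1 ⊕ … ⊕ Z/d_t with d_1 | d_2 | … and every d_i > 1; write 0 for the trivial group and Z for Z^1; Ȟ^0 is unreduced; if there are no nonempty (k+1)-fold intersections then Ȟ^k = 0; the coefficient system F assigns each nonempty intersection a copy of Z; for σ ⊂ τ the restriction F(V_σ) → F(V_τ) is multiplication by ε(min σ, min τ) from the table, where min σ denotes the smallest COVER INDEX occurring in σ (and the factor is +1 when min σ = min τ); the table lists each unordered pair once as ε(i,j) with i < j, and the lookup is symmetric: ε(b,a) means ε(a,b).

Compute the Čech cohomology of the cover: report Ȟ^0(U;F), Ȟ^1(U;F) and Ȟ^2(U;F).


nerve simplices:
  V12={q5} V14={q6} V15={q3} V16={q8,q9} V23={q7} V34={q2} V56={q4}
C dims 6,7; δ0: rk 6, SNF 1^5·2
degree 0: 6−6−0 = 0 → Ȟ^0 ≅ 0
degree 1: 7−0−6 = 1 plus torsion [2] → Ȟ^1 ≅ Z ⊕ Z/2
degree 2: 0−0−0 = 0 → Ȟ^2 ≅ 0

Ȟ^0 ≅ 0, Ȟ^1 ≅ Z ⊕ Z/2 and Ȟ^2 ≅ 0


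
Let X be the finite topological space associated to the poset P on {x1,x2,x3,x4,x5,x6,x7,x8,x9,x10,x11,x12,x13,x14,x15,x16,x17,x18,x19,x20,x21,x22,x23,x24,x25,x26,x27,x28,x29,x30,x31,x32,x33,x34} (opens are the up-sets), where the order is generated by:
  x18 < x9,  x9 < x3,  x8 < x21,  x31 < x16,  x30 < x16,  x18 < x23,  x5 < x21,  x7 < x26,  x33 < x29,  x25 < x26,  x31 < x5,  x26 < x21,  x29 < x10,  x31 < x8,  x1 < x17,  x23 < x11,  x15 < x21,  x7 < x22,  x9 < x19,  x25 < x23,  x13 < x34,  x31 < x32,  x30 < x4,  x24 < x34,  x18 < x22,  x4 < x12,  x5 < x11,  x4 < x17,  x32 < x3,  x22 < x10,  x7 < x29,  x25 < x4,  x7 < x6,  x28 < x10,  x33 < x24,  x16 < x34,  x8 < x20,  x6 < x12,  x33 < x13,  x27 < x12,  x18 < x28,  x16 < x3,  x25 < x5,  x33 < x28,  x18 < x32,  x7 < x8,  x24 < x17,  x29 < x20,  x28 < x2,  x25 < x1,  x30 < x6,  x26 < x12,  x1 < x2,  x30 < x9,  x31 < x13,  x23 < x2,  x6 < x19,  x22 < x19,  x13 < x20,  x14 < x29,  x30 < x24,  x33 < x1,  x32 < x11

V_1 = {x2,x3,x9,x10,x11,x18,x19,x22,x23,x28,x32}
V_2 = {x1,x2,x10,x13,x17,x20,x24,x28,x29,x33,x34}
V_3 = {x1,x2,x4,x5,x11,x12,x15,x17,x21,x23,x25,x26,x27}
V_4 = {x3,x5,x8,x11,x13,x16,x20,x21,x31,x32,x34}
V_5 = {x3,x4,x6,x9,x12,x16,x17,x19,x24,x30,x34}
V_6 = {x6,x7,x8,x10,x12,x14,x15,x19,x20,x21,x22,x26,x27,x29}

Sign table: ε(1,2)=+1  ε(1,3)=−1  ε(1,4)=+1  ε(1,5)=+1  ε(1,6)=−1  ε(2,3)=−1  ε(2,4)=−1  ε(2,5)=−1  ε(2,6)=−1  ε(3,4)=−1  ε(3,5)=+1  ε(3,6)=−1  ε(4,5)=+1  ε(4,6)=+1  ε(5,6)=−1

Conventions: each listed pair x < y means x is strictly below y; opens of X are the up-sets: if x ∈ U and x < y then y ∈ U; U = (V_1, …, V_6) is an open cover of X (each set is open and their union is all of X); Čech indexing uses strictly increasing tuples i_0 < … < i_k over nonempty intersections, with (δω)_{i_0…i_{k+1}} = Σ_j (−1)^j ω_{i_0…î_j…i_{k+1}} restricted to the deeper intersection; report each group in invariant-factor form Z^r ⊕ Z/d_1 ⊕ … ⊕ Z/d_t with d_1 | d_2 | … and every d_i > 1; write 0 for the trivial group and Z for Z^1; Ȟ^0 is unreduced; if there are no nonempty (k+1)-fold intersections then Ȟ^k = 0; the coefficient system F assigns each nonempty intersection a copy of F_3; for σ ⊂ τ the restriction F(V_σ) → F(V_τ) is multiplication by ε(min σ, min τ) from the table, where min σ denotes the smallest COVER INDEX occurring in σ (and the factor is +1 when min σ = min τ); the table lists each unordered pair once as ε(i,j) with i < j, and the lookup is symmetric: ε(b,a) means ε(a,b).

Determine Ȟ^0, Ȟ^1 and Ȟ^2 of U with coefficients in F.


intersection data:
  V12={x2,x10,x28} V13={x2,x11,x23} V14={x3,x11,x32} V15={x3,x9,x19} V16={x10,x19,x22} V23={x1,x2,x17} V24={x13,x20,x34} V25={x17,x24,x34} V26={x10,x20,x29} V34={x5,x11,x21} V35={x4,x12,x17} V36={x12,x15,x21,x26,x27} V45={x3,x16,x34} V46={x8,x20,x21} V56={x6,x12,x19}
  V123={x2} V126={x10} V134={x11} V145={x3} V156={x19} V235={x17} V245={x34} V246={x20} V346={x21} V356={x12}
C dims 6,15,10; δ0: rk_F3 6; δ1: rk_F3 9
Ȟ^0 = (6 − 6) − 0 = 0, so Ȟ^0 ≅ 0
Ȟ^1 = (15 − 9) − 6 = 0, so Ȟ^1 ≅ 0
Ȟ^2 = (10 − 0) − 9 = 1, so Ȟ^2 ≅ Z/3

Ȟ^0 = 0,  Ȟ^1 = 0,  Ȟ^2 = Z/3


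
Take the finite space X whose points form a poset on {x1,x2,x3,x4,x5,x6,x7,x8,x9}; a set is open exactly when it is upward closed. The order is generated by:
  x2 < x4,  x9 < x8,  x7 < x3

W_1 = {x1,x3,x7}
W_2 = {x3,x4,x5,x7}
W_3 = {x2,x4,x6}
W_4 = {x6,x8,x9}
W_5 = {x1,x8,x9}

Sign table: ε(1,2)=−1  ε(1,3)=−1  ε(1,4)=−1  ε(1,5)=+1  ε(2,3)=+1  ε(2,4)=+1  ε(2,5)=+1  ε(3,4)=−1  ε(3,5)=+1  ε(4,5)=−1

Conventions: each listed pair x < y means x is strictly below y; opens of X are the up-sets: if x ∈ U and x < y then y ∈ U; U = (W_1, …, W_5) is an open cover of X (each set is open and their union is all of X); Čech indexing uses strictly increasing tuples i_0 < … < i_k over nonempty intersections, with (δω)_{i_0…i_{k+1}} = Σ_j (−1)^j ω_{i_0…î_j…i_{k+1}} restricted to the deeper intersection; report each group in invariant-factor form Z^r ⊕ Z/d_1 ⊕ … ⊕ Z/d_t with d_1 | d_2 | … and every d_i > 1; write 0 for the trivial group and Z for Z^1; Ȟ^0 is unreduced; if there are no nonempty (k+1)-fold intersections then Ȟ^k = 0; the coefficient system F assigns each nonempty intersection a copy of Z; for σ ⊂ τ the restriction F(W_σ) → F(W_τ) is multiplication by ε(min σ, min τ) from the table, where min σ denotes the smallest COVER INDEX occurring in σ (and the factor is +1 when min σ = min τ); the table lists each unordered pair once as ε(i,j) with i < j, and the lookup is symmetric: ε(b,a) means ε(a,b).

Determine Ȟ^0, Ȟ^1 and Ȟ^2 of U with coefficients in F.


intersection data:
  W12={x3,x7} W15={x1} W23={x4} W34={x6} W45={x8,x9}
C dims 5,5; δ0: rk 5, SNF 1^4·2
Ȟ^0 = (5 − 5) − 0 = 0, so Ȟ^0 ≅ 0
Ȟ^1 = (5 − 0) − 5 = 0 plus torsion [2], so Ȟ^1 ≅ Z/2
Ȟ^2 = (0 − 0) − 0 = 0, so Ȟ^2 ≅ 0

Ȟ^0 = 0; Ȟ^1 = Z/2; Ȟ^2 = 0


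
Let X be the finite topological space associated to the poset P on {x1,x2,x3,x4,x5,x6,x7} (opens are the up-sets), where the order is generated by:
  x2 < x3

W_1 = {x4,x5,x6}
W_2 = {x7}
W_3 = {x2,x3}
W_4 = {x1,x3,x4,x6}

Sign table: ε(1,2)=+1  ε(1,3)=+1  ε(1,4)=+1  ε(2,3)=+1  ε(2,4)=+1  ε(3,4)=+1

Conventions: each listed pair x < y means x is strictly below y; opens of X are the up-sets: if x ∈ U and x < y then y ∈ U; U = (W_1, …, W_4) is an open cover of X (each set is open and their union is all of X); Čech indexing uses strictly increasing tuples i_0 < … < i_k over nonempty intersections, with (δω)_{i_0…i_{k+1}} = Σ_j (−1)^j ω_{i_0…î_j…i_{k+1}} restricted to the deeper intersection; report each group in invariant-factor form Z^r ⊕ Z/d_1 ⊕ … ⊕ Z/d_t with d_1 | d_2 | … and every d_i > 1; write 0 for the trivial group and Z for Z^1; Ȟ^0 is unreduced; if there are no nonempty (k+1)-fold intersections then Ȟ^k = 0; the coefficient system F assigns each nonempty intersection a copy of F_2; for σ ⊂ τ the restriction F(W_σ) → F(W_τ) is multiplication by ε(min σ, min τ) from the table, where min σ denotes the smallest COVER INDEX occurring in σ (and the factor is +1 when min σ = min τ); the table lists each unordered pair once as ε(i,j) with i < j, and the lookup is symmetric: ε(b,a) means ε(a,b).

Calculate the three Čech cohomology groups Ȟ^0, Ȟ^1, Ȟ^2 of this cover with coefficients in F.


nerve simplices:
  W14={x4,x6} W34={x3}
C dims 4,2; δ0: rk_F2 2
degree 0: 4−2−0 = 2 → Ȟ^0 ≅ Z/2 ⊕ Z/2
degree 1: 2−0−2 = 0 → Ȟ^1 ≅ 0
degree 2: 0−0−0 = 0 → Ȟ^2 ≅ 0

Ȟ^0(U;F) ≅ Z/2 ⊕ Z/2, Ȟ^1(U;F) ≅ 0 and Ȟ^2(U;F) ≅ 0


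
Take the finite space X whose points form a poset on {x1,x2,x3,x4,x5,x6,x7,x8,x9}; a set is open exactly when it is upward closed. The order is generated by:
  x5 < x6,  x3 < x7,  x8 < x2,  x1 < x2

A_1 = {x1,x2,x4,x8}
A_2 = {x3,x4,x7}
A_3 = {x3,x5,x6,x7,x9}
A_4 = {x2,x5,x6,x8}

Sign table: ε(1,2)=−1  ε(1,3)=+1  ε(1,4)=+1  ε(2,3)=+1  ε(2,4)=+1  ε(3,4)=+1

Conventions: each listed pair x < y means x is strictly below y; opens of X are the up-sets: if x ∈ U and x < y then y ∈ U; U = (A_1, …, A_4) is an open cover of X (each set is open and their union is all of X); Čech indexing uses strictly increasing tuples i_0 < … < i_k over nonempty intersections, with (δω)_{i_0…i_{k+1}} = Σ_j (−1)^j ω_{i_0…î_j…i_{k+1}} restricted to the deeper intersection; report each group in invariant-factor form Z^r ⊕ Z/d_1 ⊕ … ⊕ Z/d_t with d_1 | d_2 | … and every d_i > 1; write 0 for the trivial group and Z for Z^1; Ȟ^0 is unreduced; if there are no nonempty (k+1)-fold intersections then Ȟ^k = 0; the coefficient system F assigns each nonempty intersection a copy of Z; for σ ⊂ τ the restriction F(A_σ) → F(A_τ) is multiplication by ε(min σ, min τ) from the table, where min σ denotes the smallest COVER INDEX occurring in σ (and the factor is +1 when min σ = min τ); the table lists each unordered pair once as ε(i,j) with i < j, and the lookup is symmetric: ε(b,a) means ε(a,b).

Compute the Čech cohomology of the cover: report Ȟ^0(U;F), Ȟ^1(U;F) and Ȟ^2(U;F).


nonempty overlaps:
  A12={x4} A14={x2,x8} A23={x3,x7} A34={x5,x6}
C dims 4,4; δ0: rk 4, SNF 1^3·2
degree 0: 4−4−0 = 0 → Ȟ^0 ≅ 0
degree 1: 4−0−4 = 0 plus torsion [2] → Ȟ^1 ≅ Z/2
degree 2: 0−0−0 = 0 → Ȟ^2 ≅ 0

Ȟ^0 ≅ 0, Ȟ^1 ≅ Z/2, Ȟ^2 ≅ 0


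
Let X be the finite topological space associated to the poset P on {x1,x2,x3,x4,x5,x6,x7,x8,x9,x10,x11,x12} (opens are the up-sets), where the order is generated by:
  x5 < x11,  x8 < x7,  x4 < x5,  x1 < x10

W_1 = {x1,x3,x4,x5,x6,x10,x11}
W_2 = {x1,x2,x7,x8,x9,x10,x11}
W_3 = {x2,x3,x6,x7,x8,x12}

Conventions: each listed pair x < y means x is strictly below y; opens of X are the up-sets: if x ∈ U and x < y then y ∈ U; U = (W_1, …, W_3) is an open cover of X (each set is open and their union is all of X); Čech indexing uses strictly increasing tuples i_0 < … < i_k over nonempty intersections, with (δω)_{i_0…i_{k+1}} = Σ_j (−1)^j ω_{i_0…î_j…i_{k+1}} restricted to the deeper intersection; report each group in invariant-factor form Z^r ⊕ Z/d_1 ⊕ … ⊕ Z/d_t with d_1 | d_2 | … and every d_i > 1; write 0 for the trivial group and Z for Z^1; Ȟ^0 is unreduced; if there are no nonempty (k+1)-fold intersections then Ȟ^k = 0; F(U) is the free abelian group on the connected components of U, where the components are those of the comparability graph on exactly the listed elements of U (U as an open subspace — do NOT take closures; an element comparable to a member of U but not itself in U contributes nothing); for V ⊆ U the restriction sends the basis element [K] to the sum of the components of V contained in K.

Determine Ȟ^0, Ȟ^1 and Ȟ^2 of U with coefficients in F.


nerve simplices:
  W12={x1,x10,x11} W13={x3,x6} W23={x2,x7,x8}
components per intersection:
  W1: {x1,x10} {x3} {x4,x5,x11} {x6}
  W2: {x1,x10} {x2} {x7,x8} {x9} {x11}
  W3: {x2} {x3} {x6} {x7,x8} {x12}
  W12: {x1,x10} {x11}
  W13: {x3} {x6}
  W23: {x2} {x7,x8}
C dims 14,6; δ0: rk 6, SNF 1^6
degree 0: 14−6−0 = 8 → Ȟ^0 ≅ Z^8
degree 1: 6−0−6 = 0 → Ȟ^1 ≅ 0
degree 2: 0−0−0 = 0 → Ȟ^2 ≅ 0

Ȟ^0 = Z^8, Ȟ^1 = 0, Ȟ^2 = 0


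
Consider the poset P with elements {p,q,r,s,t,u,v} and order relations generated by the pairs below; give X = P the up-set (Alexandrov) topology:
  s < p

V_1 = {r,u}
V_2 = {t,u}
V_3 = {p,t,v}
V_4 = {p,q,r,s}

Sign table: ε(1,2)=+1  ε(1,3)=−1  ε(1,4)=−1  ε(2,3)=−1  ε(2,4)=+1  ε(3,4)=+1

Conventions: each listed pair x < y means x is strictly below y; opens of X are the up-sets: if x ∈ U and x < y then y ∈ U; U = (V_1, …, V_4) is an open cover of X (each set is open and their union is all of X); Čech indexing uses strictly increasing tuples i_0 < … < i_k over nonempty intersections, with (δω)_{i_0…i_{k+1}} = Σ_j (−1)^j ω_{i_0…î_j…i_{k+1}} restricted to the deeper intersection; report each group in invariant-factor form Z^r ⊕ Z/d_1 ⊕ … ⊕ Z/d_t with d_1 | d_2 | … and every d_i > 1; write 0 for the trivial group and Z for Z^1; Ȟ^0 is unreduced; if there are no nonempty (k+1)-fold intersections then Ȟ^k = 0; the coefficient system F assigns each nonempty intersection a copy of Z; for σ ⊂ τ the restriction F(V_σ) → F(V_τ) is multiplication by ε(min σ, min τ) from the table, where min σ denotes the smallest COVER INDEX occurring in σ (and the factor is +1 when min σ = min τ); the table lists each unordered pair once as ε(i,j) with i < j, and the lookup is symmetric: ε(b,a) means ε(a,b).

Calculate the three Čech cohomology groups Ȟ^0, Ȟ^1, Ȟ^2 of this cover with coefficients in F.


Ȟ^0 = Z, Ȟ^1 = Z, Ȟ^2 = 0

cover nerve:
  V12={u} V14={r} V23={t} V34={p}
C dims 4,4; δ0: rk 3, SNF 1^3
Ȟ^0: (4−3)−0=1 ⇒ Z
Ȟ^1: (4−0)−3=1 ⇒ Z
Ȟ^2: (0−0)−0=0 ⇒ 0


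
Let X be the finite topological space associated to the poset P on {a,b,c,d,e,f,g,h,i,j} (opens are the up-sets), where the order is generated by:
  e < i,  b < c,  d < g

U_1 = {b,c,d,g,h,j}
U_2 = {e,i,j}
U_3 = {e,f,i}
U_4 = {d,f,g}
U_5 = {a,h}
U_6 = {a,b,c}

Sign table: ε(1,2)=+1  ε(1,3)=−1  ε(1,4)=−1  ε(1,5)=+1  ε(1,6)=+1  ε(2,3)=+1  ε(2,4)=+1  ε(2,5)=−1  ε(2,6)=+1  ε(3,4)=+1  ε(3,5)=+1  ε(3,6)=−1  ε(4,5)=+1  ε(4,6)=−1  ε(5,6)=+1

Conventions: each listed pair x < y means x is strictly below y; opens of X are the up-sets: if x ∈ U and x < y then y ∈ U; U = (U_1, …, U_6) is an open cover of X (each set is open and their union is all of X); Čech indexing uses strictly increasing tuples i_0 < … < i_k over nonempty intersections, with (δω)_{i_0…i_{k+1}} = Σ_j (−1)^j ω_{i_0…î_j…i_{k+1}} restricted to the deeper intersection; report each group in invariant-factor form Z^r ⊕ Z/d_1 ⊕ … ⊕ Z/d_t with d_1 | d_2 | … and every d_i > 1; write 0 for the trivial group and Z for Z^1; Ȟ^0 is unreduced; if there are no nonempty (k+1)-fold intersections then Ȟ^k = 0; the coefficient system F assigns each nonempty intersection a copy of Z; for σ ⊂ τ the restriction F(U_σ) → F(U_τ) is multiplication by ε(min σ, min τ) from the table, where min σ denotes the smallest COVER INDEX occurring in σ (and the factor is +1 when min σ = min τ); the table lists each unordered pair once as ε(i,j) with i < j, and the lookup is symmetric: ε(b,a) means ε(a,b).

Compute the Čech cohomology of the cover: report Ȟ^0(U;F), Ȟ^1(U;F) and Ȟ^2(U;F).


nonempty overlaps:
  U12={j} U14={d,g} U15={h} U16={b,c} U23={e,i} U34={f} U56={a}
C dims 6,7; δ0: rk 6, SNF 1^5·2
degree 0: 6−6−0 = 0 → Ȟ^0 ≅ 0
degree 1: 7−0−6 = 1 plus torsion [2] → Ȟ^1 ≅ Z ⊕ Z/2
degree 2: 0−0−0 = 0 → Ȟ^2 ≅ 0

Ȟ^0(U;F) ≅ 0,  Ȟ^1(U;F) ≅ Z ⊕ Z/2,  Ȟ^2(U;F) ≅ 0


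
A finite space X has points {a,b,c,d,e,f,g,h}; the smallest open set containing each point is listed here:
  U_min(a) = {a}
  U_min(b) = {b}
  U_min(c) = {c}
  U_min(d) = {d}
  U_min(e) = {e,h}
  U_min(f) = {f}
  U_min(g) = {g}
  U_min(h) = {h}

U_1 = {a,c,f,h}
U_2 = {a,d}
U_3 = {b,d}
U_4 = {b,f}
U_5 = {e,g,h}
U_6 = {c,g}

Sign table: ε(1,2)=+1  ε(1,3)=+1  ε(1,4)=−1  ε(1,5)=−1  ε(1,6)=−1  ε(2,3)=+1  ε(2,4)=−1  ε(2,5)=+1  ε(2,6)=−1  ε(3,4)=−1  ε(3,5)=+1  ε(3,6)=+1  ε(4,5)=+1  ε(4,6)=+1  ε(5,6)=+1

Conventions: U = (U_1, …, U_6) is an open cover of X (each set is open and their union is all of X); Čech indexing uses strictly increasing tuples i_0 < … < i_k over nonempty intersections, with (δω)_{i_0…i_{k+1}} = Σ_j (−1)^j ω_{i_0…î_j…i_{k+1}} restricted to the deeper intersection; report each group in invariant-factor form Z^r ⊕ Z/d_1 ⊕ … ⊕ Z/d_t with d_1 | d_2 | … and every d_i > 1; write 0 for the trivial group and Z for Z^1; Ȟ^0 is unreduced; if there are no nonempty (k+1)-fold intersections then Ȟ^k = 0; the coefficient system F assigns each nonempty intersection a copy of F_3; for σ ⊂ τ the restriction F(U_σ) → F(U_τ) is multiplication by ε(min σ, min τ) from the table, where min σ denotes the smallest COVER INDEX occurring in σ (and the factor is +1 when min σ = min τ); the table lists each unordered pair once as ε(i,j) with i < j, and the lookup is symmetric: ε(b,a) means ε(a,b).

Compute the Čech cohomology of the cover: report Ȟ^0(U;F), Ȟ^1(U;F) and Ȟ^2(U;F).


Ȟ^0 ≅ Z/3,  Ȟ^1 ≅ Z/3 ⊕ Z/3,  Ȟ^2 ≅ 0

nonempty overlaps:
  U12={a} U14={f} U15={h} U16={c} U23={d} U34={b} U56={g}
C dims 6,7; δ0: rk_F3 5
degree 0: 6−5−0 = 1 → Ȟ^0 ≅ Z/3
degree 1: 7−0−5 = 2 → Ȟ^1 ≅ Z/3 ⊕ Z/3
degree 2: 0−0−0 = 0 → Ȟ^2 ≅ 0


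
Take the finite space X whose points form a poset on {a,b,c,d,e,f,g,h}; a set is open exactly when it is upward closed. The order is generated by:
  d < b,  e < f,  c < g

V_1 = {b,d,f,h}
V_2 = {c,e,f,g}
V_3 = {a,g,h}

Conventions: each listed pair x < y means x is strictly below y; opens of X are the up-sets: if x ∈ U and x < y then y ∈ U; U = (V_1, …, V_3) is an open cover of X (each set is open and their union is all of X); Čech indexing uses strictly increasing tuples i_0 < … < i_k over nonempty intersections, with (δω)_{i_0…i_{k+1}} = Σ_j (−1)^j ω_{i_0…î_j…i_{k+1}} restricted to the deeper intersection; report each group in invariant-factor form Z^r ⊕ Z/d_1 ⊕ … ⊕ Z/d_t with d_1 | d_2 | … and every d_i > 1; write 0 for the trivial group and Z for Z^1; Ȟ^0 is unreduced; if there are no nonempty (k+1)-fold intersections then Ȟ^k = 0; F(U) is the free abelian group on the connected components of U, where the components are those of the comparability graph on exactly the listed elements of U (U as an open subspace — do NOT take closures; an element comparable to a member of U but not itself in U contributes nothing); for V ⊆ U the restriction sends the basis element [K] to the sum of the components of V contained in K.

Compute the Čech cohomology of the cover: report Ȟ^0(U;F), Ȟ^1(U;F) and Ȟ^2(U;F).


Ȟ^0(U;F) ≅ Z^5, Ȟ^1(U;F) ≅ 0 and Ȟ^2(U;F) ≅ 0

cover nerve:
  V12={f} V13={h} V23={g}
components per intersection:
  V1: {b,d} {f} {h}
  V2: {c,g} {e,f}
  V3: {a} {g} {h}
  V12: {f}
  V13: {h}
  V23: {g}
C dims 8,3; δ0: rk 3, SNF 1^3
Ȟ^0: (8−3)−0=5 ⇒ Z^5
Ȟ^1: (3−0)−3=0 ⇒ 0
Ȟ^2: (0−0)−0=0 ⇒ 0


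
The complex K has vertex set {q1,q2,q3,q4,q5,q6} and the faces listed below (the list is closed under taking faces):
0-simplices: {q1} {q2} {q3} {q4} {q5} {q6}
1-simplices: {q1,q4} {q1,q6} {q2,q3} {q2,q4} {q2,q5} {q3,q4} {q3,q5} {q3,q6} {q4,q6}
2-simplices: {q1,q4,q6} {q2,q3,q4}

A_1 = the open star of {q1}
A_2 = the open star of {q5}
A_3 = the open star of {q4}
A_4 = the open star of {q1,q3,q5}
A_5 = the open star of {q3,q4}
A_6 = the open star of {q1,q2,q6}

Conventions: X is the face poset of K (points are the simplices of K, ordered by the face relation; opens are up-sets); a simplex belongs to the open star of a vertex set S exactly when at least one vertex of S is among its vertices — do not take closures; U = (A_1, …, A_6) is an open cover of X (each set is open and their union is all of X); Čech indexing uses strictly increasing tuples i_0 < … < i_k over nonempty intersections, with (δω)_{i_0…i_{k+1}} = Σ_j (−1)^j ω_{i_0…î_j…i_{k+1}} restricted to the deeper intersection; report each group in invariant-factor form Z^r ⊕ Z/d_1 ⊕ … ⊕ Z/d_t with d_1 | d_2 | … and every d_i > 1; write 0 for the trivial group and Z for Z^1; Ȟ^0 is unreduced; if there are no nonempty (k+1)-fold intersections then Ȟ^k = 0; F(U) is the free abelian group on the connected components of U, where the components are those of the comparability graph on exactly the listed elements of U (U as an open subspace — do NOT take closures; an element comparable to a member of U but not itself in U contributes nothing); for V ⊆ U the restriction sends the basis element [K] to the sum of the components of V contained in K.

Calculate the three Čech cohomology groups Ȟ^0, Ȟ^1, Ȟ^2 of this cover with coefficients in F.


nonempty overlaps:
  A1={{q1},{q1,q4},{q1,q6},{q1,q4,q6}} A2={{q5},{q2,q5},{q3,q5}} A3={{q4},{q1,q4},{q2,q4},{q3,q4},{q4,q6},{q1,q4,q6},{q2,q3,q4}} A4={{q1},{q3},{q5},{q1,q4},{q1,q6},{q2,q3},{q2,q5},{q3,q4},{q3,q5},{q3,q6},{q1,q4,q6},{q2,q3,q4}} A5={{q3},{q4},{q1,q4},{q2,q3},{q2,q4},{q3,q4},{q3,q5},{q3,q6},{q4,q6},{q1,q4,q6},{q2,q3,q4}} A6={{q1},{q2},{q6},{q1,q4},{q1,q6},{q2,q3},{q2,q4},{q2,q5},{q3,q6},{q4,q6},{q1,q4,q6},{q2,q3,q4}}
  A13={{q1,q4},{q1,q4,q6}} A14={{q1},{q1,q4},{q1,q6},{q1,q4,q6}} A15={{q1,q4},{q1,q4,q6}} A16={{q1},{q1,q4},{q1,q6},{q1,q4,q6}} A24={{q5},{q2,q5},{q3,q5}} A25={{q3,q5}} A26={{q2,q5}} A34={{q1,q4},{q3,q4},{q1,q4,q6},{q2,q3,q4}} A35={{q4},{q1,q4},{q2,q4},{q3,q4},{q4,q6},{q1,q4,q6},{q2,q3,q4}} A36={{q1,q4},{q2,q4},{q4,q6},{q1,q4,q6},{q2,q3,q4}} A45={{q3},{q1,q4},{q2,q3},{q3,q4},{q3,q5},{q3,q6},{q1,q4,q6},{q2,q3,q4}} A46={{q1},{q1,q4},{q1,q6},{q2,q3},{q2,q5},{q3,q6},{q1,q4,q6},{q2,q3,q4}} A56={{q1,q4},{q2,q3},{q2,q4},{q3,q6},{q4,q6},{q1,q4,q6},{q2,q3,q4}}
  A134={{q1,q4},{q1,q4,q6}} A135={{q1,q4},{q1,q4,q6}} A136={{q1,q4},{q1,q4,q6}} A145={{q1,q4},{q1,q4,q6}} A146={{q1},{q1,q4},{q1,q6},{q1,q4,q6}} A156={{q1,q4},{q1,q4,q6}} A245={{q3,q5}} A246={{q2,q5}} A345={{q1,q4},{q3,q4},{q1,q4,q6},{q2,q3,q4}} A346={{q1,q4},{q1,q4,q6},{q2,q3,q4}} A356={{q1,q4},{q2,q4},{q4,q6},{q1,q4,q6},{q2,q3,q4}} A456={{q1,q4},{q2,q3},{q3,q6},{q1,q4,q6},{q2,q3,q4}}
  A1345={{q1,q4},{q1,q4,q6}} A1346={{q1,q4},{q1,q4,q6}} A1356={{q1,q4},{q1,q4,q6}} A1456={{q1,q4},{q1,q4,q6}} A3456={{q1,q4},{q1,q4,q6},{q2,q3,q4}}
  A13456={{q1,q4},{q1,q4,q6}}
components per intersection:
  A1: {{q1},{q1,q4},{q1,q6},{q1,q4,q6}}
  A2: {{q5},{q2,q5},{q3,q5}}
  A3: {{q4},{q1,q4},{q2,q4},{q3,q4},{q4,q6},{q1,q4,q6},{q2,q3,q4}}
  A4: {{q1},{q1,q4},{q1,q6},{q1,q4,q6}} {{q3},{q5},{q2,q3},{q2,q5},{q3,q4},{q3,q5},{q3,q6},{q2,q3,q4}}
  A5: {{q3},{q4},{q1,q4},{q2,q3},{q2,q4},{q3,q4},{q3,q5},{q3,q6},{q4,q6},{q1,q4,q6},{q2,q3,q4}}
  A6: {{q1},{q6},{q1,q4},{q1,q6},{q3,q6},{q4,q6},{q1,q4,q6}} {{q2},{q2,q3},{q2,q4},{q2,q5},{q2,q3,q4}}
  A13: {{q1,q4},{q1,q4,q6}}
  A14: {{q1},{q1,q4},{q1,q6},{q1,q4,q6}}
  A15: {{q1,q4},{q1,q4,q6}}
  A16: {{q1},{q1,q4},{q1,q6},{q1,q4,q6}}
  A24: {{q5},{q2,q5},{q3,q5}}
  A25: {{q3,q5}}
  A26: {{q2,q5}}
  A34: {{q1,q4},{q1,q4,q6}} {{q3,q4},{q2,q3,q4}}
  A35: {{q4},{q1,q4},{q2,q4},{q3,q4},{q4,q6},{q1,q4,q6},{q2,q3,q4}}
  A36: {{q1,q4},{q4,q6},{q1,q4,q6}} {{q2,q4},{q2,q3,q4}}
  A45: {{q3},{q2,q3},{q3,q4},{q3,q5},{q3,q6},{q2,q3,q4}} {{q1,q4},{q1,q4,q6}}
  A46: {{q1},{q1,q4},{q1,q6},{q1,q4,q6}} {{q2,q3},{q2,q3,q4}} {{q2,q5}} {{q3,q6}}
  A56: {{q1,q4},{q4,q6},{q1,q4,q6}} {{q2,q3},{q2,q4},{q2,q3,q4}} {{q3,q6}}
  A134: {{q1,q4},{q1,q4,q6}}
  A135: {{q1,q4},{q1,q4,q6}}
  A136: {{q1,q4},{q1,q4,q6}}
  A145: {{q1,q4},{q1,q4,q6}}
  A146: {{q1},{q1,q4},{q1,q6},{q1,q4,q6}}
  A156: {{q1,q4},{q1,q4,q6}}
  A245: {{q3,q5}}
  A246: {{q2,q5}}
  A345: {{q1,q4},{q1,q4,q6}} {{q3,q4},{q2,q3,q4}}
  A346: {{q1,q4},{q1,q4,q6}} {{q2,q3,q4}}
  A356: {{q1,q4},{q4,q6},{q1,q4,q6}} {{q2,q4},{q2,q3,q4}}
  A456: {{q1,q4},{q1,q4,q6}} {{q2,q3},{q2,q3,q4}} {{q3,q6}}
  A1345: {{q1,q4},{q1,q4,q6}}
  A1346: {{q1,q4},{q1,q4,q6}}
  A1356: {{q1,q4},{q1,q4,q6}}
  A1456: {{q1,q4},{q1,q4,q6}}
  A3456: {{q1,q4},{q1,q4,q6}} {{q2,q3,q4}}
  A13456: {{q1,q4},{q1,q4,q6}}
C dims 8,21,17,6; δ0: rk 7, SNF 1^7; δ1: rk 12, SNF 1^12; δ2: rk 5, SNF 1^5
degree 0: 8−7−0 = 1 → Ȟ^0 ≅ Z
degree 1: 21−12−7 = 2 → Ȟ^1 ≅ Z^2
degree 2: 17−5−12 = 0 → Ȟ^2 ≅ 0

Ȟ^0 = Z,  Ȟ^1 = Z^2,  Ȟ^2 = 0


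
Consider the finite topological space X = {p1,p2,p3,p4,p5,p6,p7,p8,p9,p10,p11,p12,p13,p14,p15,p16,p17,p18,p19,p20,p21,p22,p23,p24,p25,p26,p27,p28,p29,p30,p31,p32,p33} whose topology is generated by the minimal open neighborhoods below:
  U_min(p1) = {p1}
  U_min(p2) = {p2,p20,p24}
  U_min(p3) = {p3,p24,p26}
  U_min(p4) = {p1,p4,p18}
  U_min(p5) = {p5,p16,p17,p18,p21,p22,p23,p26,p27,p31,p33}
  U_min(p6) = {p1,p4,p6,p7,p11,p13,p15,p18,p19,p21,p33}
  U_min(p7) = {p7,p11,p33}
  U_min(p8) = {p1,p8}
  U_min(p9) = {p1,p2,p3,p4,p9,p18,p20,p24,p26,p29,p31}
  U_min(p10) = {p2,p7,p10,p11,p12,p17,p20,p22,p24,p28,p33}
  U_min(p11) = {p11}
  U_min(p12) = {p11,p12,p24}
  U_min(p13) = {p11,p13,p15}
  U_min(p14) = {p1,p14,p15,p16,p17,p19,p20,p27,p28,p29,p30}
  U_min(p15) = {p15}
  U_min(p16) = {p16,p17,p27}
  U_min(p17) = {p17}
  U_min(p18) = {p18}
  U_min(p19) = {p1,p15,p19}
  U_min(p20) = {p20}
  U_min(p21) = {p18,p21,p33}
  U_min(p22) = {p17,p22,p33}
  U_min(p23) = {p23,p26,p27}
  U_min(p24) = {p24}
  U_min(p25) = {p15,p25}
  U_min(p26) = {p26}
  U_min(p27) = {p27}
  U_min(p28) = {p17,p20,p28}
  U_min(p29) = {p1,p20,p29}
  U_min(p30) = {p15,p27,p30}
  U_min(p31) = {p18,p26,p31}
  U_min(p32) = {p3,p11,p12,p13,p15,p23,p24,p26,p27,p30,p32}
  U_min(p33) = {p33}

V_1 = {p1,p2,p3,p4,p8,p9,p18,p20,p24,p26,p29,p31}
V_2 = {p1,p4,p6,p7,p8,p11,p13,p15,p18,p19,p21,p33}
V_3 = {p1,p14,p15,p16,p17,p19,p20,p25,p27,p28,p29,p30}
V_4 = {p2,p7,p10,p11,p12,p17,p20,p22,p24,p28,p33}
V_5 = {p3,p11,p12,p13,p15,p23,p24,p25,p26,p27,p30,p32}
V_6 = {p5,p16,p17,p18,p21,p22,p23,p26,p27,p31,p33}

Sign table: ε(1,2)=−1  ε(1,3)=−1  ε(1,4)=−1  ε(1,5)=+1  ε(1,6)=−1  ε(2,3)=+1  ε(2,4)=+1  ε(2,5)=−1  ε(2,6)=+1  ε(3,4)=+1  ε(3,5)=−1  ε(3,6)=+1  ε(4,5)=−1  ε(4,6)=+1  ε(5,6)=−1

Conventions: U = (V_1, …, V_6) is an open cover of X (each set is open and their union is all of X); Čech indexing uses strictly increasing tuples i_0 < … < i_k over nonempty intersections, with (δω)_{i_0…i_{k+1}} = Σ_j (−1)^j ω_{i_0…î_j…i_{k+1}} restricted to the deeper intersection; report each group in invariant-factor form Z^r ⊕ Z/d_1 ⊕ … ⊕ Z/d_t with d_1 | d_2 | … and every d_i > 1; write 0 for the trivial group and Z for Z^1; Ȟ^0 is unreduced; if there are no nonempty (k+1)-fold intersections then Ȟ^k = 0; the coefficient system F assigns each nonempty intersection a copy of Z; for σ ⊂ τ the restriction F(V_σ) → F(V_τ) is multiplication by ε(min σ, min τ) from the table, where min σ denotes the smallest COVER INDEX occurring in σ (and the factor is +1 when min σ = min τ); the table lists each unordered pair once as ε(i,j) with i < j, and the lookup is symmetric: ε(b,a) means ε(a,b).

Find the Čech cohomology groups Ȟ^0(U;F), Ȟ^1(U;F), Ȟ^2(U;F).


Ȟ^0 = Z; Ȟ^1 = 0; Ȟ^2 = Z/2

nonempty overlaps:
  V12={p1,p4,p8,p18} V13={p1,p20,p29} V14={p2,p20,p24} V15={p3,p24,p26} V16={p18,p26,p31} V23={p1,p15,p19} V24={p7,p11,p33} V25={p11,p13,p15} V26={p18,p21,p33} V34={p17,p20,p28} V35={p15,p25,p27,p30} V36={p16,p17,p27} V45={p11,p12,p24} V46={p17,p22,p33} V56={p23,p26,p27}
  V123={p1} V126={p18} V134={p20} V145={p24} V156={p26} V235={p15} V245={p11} V246={p33} V346={p17} V356={p27}
C dims 6,15,10; δ0: rk 5, SNF 1^5; δ1: rk 10, SNF 1^9·2
degree 0: 6−5−0 = 1 → Ȟ^0 ≅ Z
degree 1: 15−10−5 = 0 → Ȟ^1 ≅ 0
degree 2: 10−0−10 = 0 plus torsion [2] → Ȟ^2 ≅ Z/2
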